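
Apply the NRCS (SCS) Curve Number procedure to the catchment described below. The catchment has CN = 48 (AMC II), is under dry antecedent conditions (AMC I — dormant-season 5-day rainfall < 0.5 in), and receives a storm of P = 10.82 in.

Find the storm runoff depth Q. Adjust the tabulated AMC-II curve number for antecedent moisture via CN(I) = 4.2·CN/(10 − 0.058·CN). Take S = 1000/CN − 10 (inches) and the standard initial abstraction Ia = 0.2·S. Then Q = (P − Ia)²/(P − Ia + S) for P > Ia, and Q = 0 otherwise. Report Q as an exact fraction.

Adjust CN=48 to AMC I: 4.2·48/(10 − 0.058·48) → (1008/5) ÷ (902/125) = 12600/451 ≈ 27.938
Retention S: 1000/CN − 10 with CN=27.938 → S = 1625/63 ≈ 25.794 in
Ia = 0.2S: 0.2·25.794 = 5.159 in (exactly 325/63)
P − Ia = 10.820 − 5.159 = 17833/3150 ≈ 5.661 in (> 0, runoff occurs)
Q: (17833/3150)² ÷ (99083/3150) = 318015889/312111450 in (≈ 1.019 in)

Q = 318015889/312111450 in ≈ 1.019 in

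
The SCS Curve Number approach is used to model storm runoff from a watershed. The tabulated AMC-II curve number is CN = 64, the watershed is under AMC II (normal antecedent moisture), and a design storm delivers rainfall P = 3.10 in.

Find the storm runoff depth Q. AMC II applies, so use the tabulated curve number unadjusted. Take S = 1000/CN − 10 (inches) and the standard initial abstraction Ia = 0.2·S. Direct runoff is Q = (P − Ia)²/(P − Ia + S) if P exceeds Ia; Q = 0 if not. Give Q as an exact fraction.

Q = 6241/12160 in ≈ 0.513 in

CN(II) = 64; AMC II needs no correction.
Retention S: 1000/CN − 10 with CN=64.000 → S = 45/8 ≈ 5.625 in
Initial abstraction Ia = S/5 = (45/8)/5 = 9/8 ≈ 1.125 in
P − Ia = 3.100 − 1.125 = 79/40 ≈ 1.975 in (> 0, runoff occurs)
Q: (79/40)² ÷ (38/5) = 6241/12160 in (≈ 0.513 in)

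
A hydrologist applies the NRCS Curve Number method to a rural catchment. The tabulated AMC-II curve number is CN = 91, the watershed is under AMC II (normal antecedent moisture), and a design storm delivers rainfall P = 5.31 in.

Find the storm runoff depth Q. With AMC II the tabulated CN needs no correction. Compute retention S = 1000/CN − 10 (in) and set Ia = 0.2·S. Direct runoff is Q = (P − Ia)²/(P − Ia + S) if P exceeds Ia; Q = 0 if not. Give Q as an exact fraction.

Q = 240467049/56137900 in ≈ 4.284 in

Average conditions: CN = 91 (no AMC adjustment).
S = 1000/91 − 10 = 90/91 in ≈ 0.989 in
Ia = 0.2S: 0.2·0.989 = 0.198 in (exactly 18/91)
P − Ia = 5.310 − 0.198 = 46521/9100 ≈ 5.112 in (> 0, runoff occurs)
Runoff Q = (P−Ia)²/(P−Ia+S) = (5.112)²/(5.112+0.989) = 240467049/56137900 ≈ 4.284 in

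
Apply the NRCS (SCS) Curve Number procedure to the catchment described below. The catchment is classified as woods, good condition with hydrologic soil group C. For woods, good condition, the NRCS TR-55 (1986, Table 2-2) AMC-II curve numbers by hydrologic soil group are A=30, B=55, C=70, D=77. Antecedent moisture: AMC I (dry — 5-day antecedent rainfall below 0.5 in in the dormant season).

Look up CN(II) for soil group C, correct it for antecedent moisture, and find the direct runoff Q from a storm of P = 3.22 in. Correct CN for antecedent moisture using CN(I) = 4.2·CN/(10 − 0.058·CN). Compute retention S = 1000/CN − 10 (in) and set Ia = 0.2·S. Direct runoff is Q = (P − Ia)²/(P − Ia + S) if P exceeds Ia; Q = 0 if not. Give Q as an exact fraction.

Q = 8346321/68328050 in ≈ 0.122 in

NRCS table: woods, good condition, soil group C → CN(II) = 70
Adjust CN=70 to AMC I: 4.2·70/(10 − 0.058·70) → 294 ÷ (297/50) = 4900/99 ≈ 49.495
Max retention: S = 1000/(4900/99) − 10 = 500/49 in (≈ 10.204 in)
Ia = 0.2·(500/49) = 100/49 in ≈ 2.041 in
Since P=3.220 > Ia=2.041: effective rainfall P−Ia = 2889/2450 in
Runoff Q = (P−Ia)²/(P−Ia+S) = (1.179)²/(1.179+10.204) = 8346321/68328050 ≈ 0.122 in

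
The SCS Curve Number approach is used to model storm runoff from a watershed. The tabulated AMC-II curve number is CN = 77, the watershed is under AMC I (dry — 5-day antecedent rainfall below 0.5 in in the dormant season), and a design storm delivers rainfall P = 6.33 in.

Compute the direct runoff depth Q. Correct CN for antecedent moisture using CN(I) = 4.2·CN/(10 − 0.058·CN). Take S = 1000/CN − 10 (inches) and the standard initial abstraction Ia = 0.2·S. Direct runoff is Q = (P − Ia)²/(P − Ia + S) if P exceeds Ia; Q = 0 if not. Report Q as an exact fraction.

Q = 629739060721/314273813700 in ≈ 2.004 in

CN(I) from CN(II)=77: (4.2·77)/(10 − 0.058·77) = 161700/2767 ≈ 58.439
Retention S: 1000/CN − 10 with CN=58.439 → S = 11500/1617 ≈ 7.112 in
Initial abstraction Ia = S/5 = (11500/1617)/5 = 2300/1617 ≈ 1.422 in
Since P=6.330 > Ia=1.422: effective rainfall P−Ia = 793561/161700 in
Q = (793561/161700)²/((793561/161700) + 11500/1617) = (629739060721/26146890000)/(1943561/161700) = 629739060721/314273813700 in ≈ 2.004 in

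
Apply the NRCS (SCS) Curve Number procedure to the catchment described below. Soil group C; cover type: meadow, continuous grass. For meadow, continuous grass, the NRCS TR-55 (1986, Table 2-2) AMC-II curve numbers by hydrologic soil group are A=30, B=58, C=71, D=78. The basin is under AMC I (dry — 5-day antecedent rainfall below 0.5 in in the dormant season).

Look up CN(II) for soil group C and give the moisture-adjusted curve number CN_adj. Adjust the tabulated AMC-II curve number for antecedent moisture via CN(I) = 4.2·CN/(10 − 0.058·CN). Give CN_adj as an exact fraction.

NRCS table: meadow, continuous grass, soil group C → CN(II) = 71
Dry (AMC I): CN(I) = 4.2·71/(10 − 0.058·71) = (1491/5)/(2941/500) = 149100/2941 ≈ 50.697

CN_adj = 149100/2941 ≈ 50.697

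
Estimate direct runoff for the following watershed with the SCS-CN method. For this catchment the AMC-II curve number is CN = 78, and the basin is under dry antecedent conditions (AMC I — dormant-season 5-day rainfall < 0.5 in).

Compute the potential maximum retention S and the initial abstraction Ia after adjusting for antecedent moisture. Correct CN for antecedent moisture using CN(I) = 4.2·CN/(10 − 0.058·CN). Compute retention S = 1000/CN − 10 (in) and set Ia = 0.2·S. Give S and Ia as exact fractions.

S = 5500/819 in ≈ 6.716 in; Ia = 1100/819 in ≈ 1.343 in

CN(I) from CN(II)=78: (4.2·78)/(10 − 0.058·78) = 81900/1369 ≈ 59.825
Retention S: 1000/CN − 10 with CN=59.825 → S = 5500/819 ≈ 6.716 in
Ia = 0.2·(5500/819) = 1100/819 in ≈ 1.343 in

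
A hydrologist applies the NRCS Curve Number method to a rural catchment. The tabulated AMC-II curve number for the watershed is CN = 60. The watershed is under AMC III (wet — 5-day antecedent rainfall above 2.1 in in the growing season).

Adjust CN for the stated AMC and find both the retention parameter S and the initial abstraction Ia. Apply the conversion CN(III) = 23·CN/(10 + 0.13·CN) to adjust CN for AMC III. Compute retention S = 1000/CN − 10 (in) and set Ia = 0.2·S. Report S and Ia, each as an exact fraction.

S = 200/69 in ≈ 2.899 in; Ia = 40/69 in ≈ 0.580 in

Wet (AMC III): CN(III) = 23·60/(10 + 0.13·60) = 1380/(89/5) = 6900/89 ≈ 77.528
Retention S: 1000/CN − 10 with CN=77.528 → S = 200/69 ≈ 2.899 in
Initial abstraction Ia = S/5 = (200/69)/5 = 40/69 ≈ 0.580 in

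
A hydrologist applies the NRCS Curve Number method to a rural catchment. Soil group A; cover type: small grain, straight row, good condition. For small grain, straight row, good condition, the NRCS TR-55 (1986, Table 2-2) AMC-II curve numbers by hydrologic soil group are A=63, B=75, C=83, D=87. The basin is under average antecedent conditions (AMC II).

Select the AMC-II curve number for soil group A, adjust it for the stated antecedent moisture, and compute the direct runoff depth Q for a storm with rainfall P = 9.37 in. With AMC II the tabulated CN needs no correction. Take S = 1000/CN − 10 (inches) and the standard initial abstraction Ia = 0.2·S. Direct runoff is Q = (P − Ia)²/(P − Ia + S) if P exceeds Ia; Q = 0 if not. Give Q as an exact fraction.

Q = 2665760161/558375300 in ≈ 4.774 in

NRCS table: small grain, straight row, good condition, soil group A → CN(II) = 63
CN(II) = 63; AMC II needs no correction.
Max retention: S = 1000/63 − 10 = 370/63 in (≈ 5.873 in)
Initial abstraction Ia = S/5 = (370/63)/5 = 74/63 ≈ 1.175 in
P − Ia = 9.370 − 1.175 = 51631/6300 ≈ 8.195 in (> 0, runoff occurs)
Runoff Q = (P−Ia)²/(P−Ia+S) = (8.195)²/(8.195+5.873) = 2665760161/558375300 ≈ 4.774 in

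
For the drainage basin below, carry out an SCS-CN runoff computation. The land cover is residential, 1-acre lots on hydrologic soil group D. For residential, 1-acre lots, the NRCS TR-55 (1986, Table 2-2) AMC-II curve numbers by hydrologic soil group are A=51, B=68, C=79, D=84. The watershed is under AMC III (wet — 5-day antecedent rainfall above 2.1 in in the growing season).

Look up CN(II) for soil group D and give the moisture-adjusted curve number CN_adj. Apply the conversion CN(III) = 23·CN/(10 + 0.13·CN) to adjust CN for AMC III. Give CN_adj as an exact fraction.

CN_adj = 48300/523 ≈ 92.352

NRCS table: residential, 1-acre lots, soil group D → CN(II) = 84
CN(III) from CN(II)=84: (23·84)/(10 + 0.13·84) = 48300/523 ≈ 92.352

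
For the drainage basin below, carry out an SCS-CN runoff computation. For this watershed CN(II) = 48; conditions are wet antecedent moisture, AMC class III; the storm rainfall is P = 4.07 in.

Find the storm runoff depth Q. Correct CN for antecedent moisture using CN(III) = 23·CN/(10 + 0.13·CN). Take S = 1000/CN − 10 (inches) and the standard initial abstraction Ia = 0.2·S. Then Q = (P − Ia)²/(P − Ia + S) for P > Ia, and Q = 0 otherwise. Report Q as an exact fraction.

Q = 465825889/373172700 in ≈ 1.248 in

Wet (AMC III): CN(III) = 23·48/(10 + 0.13·48) = 1104/(406/25) = 13800/203 ≈ 67.980
S = 1000/(13800/203) − 10 = 325/69 in ≈ 4.710 in
Ia = 0.2S: 0.2·4.710 = 0.942 in (exactly 65/69)
Excess rainfall: 4.070 − 0.942 = 3.128 in; P > Ia so Q > 0
Runoff Q = (P−Ia)²/(P−Ia+S) = (3.128)²/(3.128+4.710) = 465825889/373172700 ≈ 1.248 in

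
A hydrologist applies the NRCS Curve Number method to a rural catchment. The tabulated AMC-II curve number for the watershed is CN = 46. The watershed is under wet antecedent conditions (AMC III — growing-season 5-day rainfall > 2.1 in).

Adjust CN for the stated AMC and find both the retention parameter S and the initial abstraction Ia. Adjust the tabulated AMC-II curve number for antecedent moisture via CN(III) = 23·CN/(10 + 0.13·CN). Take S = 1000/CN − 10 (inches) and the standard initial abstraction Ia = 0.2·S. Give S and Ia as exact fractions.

S = 2700/529 in ≈ 5.104 in; Ia = 540/529 in ≈ 1.021 in

CN(III) from CN(II)=46: (23·46)/(10 + 0.13·46) = 52900/799 ≈ 66.208
Retention S: 1000/CN − 10 with CN=66.208 → S = 2700/529 ≈ 5.104 in
Ia = 0.2·(2700/529) = 540/529 in ≈ 1.021 in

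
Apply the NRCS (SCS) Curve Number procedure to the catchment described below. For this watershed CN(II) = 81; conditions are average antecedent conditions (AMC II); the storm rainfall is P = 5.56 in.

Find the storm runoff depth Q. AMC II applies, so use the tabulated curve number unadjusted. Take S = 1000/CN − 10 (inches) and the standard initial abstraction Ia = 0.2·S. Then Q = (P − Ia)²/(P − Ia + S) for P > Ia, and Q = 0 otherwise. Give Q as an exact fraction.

Q = 106275481/30494475 in ≈ 3.485 in

CN(II) = 81; AMC II needs no correction.
Retention S: 1000/CN − 10 with CN=81.000 → S = 190/81 ≈ 2.346 in
Ia = 0.2·(190/81) = 38/81 in ≈ 0.469 in
Excess rainfall: 5.560 − 0.469 = 5.091 in; P > Ia so Q > 0
Q = (10309/2025)²/((10309/2025) + 190/81) = (106275481/4100625)/(15059/2025) = 106275481/30494475 in ≈ 3.485 in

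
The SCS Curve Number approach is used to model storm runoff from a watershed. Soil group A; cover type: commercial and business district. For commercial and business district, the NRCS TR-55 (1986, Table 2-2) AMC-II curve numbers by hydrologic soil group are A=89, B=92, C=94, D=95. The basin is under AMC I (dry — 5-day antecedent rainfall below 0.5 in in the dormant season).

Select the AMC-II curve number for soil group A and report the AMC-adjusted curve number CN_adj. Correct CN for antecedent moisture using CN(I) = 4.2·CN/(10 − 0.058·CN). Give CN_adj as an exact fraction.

NRCS table: commercial and business district, soil group A → CN(II) = 89
Dry (AMC I): CN(I) = 4.2·89/(10 − 0.058·89) = (1869/5)/(2419/500) = 186900/2419 ≈ 77.263

CN_adj = 186900/2419 ≈ 77.263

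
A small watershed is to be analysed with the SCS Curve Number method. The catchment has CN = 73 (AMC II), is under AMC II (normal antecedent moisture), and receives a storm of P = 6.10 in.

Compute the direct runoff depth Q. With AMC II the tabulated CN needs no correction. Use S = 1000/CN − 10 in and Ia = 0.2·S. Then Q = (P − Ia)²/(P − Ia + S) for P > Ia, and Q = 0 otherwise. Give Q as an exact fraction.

Q = 15311569/4827490 in ≈ 3.172 in

Average conditions: CN = 73 (no AMC adjustment).
Retention S: 1000/CN − 10 with CN=73.000 → S = 270/73 ≈ 3.699 in
Ia = 0.2S: 0.2·3.699 = 0.740 in (exactly 54/73)
Excess rainfall: 6.100 − 0.740 = 5.360 in; P > Ia so Q > 0
Q: (3913/730)² ÷ (6613/730) = 15311569/4827490 in (≈ 3.172 in)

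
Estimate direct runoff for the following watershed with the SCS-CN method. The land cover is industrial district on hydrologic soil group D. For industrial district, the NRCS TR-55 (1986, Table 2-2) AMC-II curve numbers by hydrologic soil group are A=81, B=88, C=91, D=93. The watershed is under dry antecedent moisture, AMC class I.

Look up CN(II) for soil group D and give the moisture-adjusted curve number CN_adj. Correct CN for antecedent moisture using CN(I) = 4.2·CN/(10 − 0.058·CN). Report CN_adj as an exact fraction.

NRCS table: industrial district, soil group D → CN(II) = 93
Dry (AMC I): CN(I) = 4.2·93/(10 − 0.058·93) = (1953/5)/(2303/500) = 27900/329 ≈ 84.802

CN_adj = 27900/329 ≈ 84.802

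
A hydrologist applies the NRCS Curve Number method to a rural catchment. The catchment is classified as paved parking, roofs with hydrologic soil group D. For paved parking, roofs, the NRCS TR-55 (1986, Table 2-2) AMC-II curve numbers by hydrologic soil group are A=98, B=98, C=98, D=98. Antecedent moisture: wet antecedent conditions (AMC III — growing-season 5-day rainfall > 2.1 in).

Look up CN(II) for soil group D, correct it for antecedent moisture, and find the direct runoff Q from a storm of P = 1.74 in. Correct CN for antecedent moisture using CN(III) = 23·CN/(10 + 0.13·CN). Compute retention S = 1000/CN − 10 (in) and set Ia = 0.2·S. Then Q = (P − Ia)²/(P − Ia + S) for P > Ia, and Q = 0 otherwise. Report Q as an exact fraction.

NRCS table: paved parking, roofs, soil group D → CN(II) = 98
CN(III) from CN(II)=98: (23·98)/(10 + 0.13·98) = 112700/1137 ≈ 99.120
Max retention: S = 1000/(112700/1137) − 10 = 100/1127 in (≈ 0.089 in)
Ia = 0.2S: 0.2·0.089 = 0.018 in (exactly 20/1127)
Excess rainfall: 1.740 − 0.018 = 1.722 in; P > Ia so Q > 0
Q = (97049/56350)²/((97049/56350) + 100/1127) = (9418508401/3175322500)/(102049/56350) = 9418508401/5750461150 in ≈ 1.638 in

Q = 9418508401/5750461150 in ≈ 1.638 in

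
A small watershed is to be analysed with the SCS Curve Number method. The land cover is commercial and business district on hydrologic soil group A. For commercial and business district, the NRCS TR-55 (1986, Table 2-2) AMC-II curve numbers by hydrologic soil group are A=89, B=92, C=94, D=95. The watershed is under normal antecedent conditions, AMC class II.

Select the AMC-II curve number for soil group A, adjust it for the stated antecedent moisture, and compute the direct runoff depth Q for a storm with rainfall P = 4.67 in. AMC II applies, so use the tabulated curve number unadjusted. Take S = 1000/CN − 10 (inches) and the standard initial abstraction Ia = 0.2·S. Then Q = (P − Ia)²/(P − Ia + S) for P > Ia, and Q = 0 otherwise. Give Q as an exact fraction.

Q = 1549445769/448230700 in ≈ 3.457 in

NRCS table: commercial and business district, soil group A → CN(II) = 89
CN(II) = 89; AMC II needs no correction.
S = 1000/89 − 10 = 110/89 in ≈ 1.236 in
Initial abstraction Ia = S/5 = (110/89)/5 = 22/89 ≈ 0.247 in
P − Ia = 4.670 − 0.247 = 39363/8900 ≈ 4.423 in (> 0, runoff occurs)
Runoff Q = (P−Ia)²/(P−Ia+S) = (4.423)²/(4.423+1.236) = 1549445769/448230700 ≈ 3.457 in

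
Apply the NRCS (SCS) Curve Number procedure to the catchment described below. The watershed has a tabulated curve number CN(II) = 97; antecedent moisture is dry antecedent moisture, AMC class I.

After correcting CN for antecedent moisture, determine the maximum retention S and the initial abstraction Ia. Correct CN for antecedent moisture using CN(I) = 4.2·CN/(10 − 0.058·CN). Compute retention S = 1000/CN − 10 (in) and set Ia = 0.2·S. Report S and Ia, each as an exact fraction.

CN(I) from CN(II)=97: (4.2·97)/(10 − 0.058·97) = 67900/729 ≈ 93.141
Retention S: 1000/CN − 10 with CN=93.141 → S = 500/679 ≈ 0.736 in
Initial abstraction Ia = S/5 = (500/679)/5 = 100/679 ≈ 0.147 in

S = 500/679 in ≈ 0.736 in; Ia = 100/679 in ≈ 0.147 in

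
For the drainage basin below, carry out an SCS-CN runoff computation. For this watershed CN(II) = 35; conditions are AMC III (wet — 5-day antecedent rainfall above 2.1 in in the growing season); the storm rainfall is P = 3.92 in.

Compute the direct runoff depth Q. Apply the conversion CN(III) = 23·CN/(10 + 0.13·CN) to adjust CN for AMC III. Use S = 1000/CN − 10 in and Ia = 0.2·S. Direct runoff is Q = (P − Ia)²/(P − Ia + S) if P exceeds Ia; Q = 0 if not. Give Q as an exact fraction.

Q = 43040642/84078225 in ≈ 0.512 in

CN(III) from CN(II)=35: (23·35)/(10 + 0.13·35) = 16100/291 ≈ 55.326
Max retention: S = 1000/(16100/291) − 10 = 1300/161 in (≈ 8.075 in)
Ia = 0.2·(1300/161) = 260/161 in ≈ 1.615 in
Since P=3.920 > Ia=1.615: effective rainfall P−Ia = 9278/4025 in
Runoff Q = (P−Ia)²/(P−Ia+S) = (2.305)²/(2.305+8.075) = 43040642/84078225 ≈ 0.512 in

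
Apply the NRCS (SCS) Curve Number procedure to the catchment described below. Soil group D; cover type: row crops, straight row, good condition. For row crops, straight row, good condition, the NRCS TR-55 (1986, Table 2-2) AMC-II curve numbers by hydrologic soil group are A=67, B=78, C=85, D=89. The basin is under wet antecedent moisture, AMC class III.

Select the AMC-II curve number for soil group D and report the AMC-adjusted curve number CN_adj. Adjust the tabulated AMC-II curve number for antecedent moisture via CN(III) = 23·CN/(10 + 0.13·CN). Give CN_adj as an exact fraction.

NRCS table: row crops, straight row, good condition, soil group D → CN(II) = 89
CN(III) from CN(II)=89: (23·89)/(10 + 0.13·89) = 204700/2157 ≈ 94.900

CN_adj = 204700/2157 ≈ 94.900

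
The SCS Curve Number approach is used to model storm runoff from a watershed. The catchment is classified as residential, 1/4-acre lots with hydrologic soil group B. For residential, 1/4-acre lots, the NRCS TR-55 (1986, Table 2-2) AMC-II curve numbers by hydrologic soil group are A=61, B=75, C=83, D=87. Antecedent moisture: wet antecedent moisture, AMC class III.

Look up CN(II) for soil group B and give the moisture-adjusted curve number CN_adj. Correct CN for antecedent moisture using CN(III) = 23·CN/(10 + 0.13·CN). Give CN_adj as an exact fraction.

CN_adj = 6900/79 ≈ 87.342

NRCS table: residential, 1/4-acre lots, soil group B → CN(II) = 75
CN(III) from CN(II)=75: (23·75)/(10 + 0.13·75) = 6900/79 ≈ 87.342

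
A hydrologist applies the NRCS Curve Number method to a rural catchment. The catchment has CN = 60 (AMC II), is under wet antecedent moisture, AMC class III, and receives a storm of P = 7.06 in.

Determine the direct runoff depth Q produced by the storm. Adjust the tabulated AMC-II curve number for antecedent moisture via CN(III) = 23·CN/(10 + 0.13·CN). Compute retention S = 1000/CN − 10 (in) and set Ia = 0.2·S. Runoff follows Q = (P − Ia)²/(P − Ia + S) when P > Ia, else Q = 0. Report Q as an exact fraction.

Wet (AMC III): CN(III) = 23·60/(10 + 0.13·60) = 1380/(89/5) = 6900/89 ≈ 77.528
S = 1000/(6900/89) − 10 = 200/69 in ≈ 2.899 in
Ia = 0.2·(200/69) = 40/69 in ≈ 0.580 in
Excess rainfall: 7.060 − 0.580 = 6.480 in; P > Ia so Q > 0
Q = (22357/3450)²/((22357/3450) + 200/69) = (499835449/11902500)/(32357/3450) = 499835449/111631650 in ≈ 4.478 in

Q = 499835449/111631650 in ≈ 4.478 in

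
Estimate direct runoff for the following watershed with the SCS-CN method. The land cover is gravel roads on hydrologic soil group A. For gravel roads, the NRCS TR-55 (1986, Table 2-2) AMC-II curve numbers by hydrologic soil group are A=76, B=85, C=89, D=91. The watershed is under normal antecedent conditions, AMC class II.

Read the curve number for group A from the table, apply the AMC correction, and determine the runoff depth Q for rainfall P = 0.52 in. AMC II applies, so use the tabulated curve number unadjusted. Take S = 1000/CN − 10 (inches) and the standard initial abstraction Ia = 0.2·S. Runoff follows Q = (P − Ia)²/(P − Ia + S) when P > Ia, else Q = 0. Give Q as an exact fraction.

NRCS table: gravel roads, soil group A → CN(II) = 76
CN(II) = 76; AMC II needs no correction.
S = 1000/76 − 10 = 60/19 in ≈ 3.158 in
Ia = 0.2·(60/19) = 12/19 in ≈ 0.632 in
P = 0.520 ≤ Ia = 0.632 in: entire storm abstracted, Q = 0.

Q = 0 in ≈ 0.000 in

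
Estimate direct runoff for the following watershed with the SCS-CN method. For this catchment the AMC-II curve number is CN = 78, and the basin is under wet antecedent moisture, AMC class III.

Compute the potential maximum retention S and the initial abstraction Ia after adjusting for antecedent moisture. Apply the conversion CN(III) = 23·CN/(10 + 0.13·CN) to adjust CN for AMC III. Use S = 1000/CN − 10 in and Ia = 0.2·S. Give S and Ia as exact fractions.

S = 1100/897 in ≈ 1.226 in; Ia = 220/897 in ≈ 0.245 in

Wet (AMC III): CN(III) = 23·78/(10 + 0.13·78) = 1794/(1007/50) = 89700/1007 ≈ 89.076
Retention S: 1000/CN − 10 with CN=89.076 → S = 1100/897 ≈ 1.226 in
Ia = 0.2·(1100/897) = 220/897 in ≈ 0.245 in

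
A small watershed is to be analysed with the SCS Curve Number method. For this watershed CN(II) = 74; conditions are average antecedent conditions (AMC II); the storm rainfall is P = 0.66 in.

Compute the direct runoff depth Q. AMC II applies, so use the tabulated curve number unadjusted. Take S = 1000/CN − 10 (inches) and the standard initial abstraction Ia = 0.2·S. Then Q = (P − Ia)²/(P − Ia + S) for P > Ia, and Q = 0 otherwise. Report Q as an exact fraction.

CN(II) = 74; AMC II needs no correction.
S = 1000/74 − 10 = 130/37 in ≈ 3.514 in
Ia = 0.2·(130/37) = 26/37 in ≈ 0.703 in
P = 0.660 ≤ Ia = 0.703 in: entire storm abstracted, Q = 0.

Q = 0 in ≈ 0.000 in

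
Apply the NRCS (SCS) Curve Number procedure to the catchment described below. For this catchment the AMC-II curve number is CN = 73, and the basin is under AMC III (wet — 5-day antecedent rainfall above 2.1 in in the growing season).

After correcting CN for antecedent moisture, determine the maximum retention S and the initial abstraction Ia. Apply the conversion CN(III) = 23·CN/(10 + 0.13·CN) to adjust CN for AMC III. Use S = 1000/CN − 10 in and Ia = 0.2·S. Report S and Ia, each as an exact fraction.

S = 2700/1679 in ≈ 1.608 in; Ia = 540/1679 in ≈ 0.322 in

CN(III) from CN(II)=73: (23·73)/(10 + 0.13·73) = 167900/1949 ≈ 86.147
S = 1000/(167900/1949) − 10 = 2700/1679 in ≈ 1.608 in
Ia = 0.2S: 0.2·1.608 = 0.322 in (exactly 540/1679)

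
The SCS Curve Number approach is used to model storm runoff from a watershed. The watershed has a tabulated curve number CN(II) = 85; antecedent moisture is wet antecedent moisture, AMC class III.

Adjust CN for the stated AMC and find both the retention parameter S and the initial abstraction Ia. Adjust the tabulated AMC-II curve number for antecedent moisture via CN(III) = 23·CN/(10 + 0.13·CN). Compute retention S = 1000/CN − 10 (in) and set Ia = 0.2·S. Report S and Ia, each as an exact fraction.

Adjust CN=85 to AMC III: 23·85/(10 + 0.13·85) → 1955 ÷ (421/20) = 39100/421 ≈ 92.874
Max retention: S = 1000/(39100/421) − 10 = 300/391 in (≈ 0.767 in)
Ia = 0.2·(300/391) = 60/391 in ≈ 0.153 in

S = 300/391 in ≈ 0.767 in; Ia = 60/391 in ≈ 0.153 in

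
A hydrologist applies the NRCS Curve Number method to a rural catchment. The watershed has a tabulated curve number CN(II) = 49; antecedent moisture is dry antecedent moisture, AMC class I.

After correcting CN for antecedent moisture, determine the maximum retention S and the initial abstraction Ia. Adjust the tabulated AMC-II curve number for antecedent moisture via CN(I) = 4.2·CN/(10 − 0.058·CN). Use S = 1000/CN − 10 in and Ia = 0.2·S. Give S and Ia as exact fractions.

S = 8500/343 in ≈ 24.781 in; Ia = 1700/343 in ≈ 4.956 in

Adjust CN=49 to AMC I: 4.2·49/(10 − 0.058·49) → (1029/5) ÷ (3579/500) = 34300/1193 ≈ 28.751
Retention S: 1000/CN − 10 with CN=28.751 → S = 8500/343 ≈ 24.781 in
Initial abstraction Ia = S/5 = (8500/343)/5 = 1700/343 ≈ 4.956 in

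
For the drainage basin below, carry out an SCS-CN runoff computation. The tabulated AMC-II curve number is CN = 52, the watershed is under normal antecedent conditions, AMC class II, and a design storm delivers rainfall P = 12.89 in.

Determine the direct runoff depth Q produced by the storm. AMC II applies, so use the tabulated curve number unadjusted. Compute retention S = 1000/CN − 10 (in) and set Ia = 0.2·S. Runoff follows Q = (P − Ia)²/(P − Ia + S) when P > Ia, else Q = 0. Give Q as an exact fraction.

CN(II) = 52; AMC II needs no correction.
S = 1000/52 − 10 = 120/13 in ≈ 9.231 in
Ia = 0.2·(120/13) = 24/13 in ≈ 1.846 in
Excess rainfall: 12.890 − 1.846 = 11.044 in; P > Ia so Q > 0
Q = (14357/1300)²/((14357/1300) + 120/13) = (206123449/1690000)/(26357/1300) = 206123449/34264100 in ≈ 6.016 in

Q = 206123449/34264100 in ≈ 6.016 in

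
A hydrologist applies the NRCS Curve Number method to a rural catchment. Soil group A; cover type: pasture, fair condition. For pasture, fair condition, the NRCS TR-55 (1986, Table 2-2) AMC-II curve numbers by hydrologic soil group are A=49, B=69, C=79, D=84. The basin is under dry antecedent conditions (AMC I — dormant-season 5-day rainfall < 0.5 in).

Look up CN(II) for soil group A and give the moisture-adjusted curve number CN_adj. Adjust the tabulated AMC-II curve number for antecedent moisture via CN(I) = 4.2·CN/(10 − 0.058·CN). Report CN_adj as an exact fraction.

CN_adj = 34300/1193 ≈ 28.751

NRCS table: pasture, fair condition, soil group A → CN(II) = 49
Dry (AMC I): CN(I) = 4.2·49/(10 − 0.058·49) = (1029/5)/(3579/500) = 34300/1193 ≈ 28.751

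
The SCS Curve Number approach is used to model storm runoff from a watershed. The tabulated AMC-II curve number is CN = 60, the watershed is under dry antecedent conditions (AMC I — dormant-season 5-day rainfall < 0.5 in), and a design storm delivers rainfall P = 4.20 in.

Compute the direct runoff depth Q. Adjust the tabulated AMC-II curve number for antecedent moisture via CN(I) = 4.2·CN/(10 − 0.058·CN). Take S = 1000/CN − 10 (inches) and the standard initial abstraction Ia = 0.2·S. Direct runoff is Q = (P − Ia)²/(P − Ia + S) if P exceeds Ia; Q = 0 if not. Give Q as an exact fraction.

CN(I) from CN(II)=60: (4.2·60)/(10 − 0.058·60) = 6300/163 ≈ 38.650
Max retention: S = 1000/(6300/163) − 10 = 1000/63 in (≈ 15.873 in)
Ia = 0.2·(1000/63) = 200/63 in ≈ 3.175 in
P − Ia = 4.200 − 3.175 = 323/315 ≈ 1.025 in (> 0, runoff occurs)
Q: (323/315)² ÷ (5323/315) = 104329/1676745 in (≈ 0.062 in)

Q = 104329/1676745 in ≈ 0.062 in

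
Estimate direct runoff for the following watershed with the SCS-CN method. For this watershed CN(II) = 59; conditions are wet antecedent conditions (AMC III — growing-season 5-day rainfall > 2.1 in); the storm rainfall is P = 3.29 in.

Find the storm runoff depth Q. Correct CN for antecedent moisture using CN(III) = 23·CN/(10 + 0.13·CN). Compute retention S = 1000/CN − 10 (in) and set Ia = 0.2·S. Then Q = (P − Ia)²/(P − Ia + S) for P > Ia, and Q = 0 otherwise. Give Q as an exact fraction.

Wet (AMC III): CN(III) = 23·59/(10 + 0.13·59) = 1357/(1767/100) = 135700/1767 ≈ 76.797
S = 1000/(135700/1767) − 10 = 4100/1357 in ≈ 3.021 in
Initial abstraction Ia = S/5 = (4100/1357)/5 = 820/1357 ≈ 0.604 in
Excess rainfall: 3.290 − 0.604 = 2.686 in; P > Ia so Q > 0
Q = (364453/135700)²/((364453/135700) + 4100/1357) = (132825989209/18414490000)/(774453/135700) = 132825989209/105093272100 in ≈ 1.264 in

Q = 132825989209/105093272100 in ≈ 1.264 in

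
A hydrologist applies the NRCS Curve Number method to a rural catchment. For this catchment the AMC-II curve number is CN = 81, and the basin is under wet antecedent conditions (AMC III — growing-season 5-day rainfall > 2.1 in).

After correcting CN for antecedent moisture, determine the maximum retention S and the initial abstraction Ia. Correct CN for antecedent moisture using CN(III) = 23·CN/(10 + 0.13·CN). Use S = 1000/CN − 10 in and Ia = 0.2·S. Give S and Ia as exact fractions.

CN(III) from CN(II)=81: (23·81)/(10 + 0.13·81) = 186300/2053 ≈ 90.745
Max retention: S = 1000/(186300/2053) − 10 = 1900/1863 in (≈ 1.020 in)
Ia = 0.2·(1900/1863) = 380/1863 in ≈ 0.204 in

S = 1900/1863 in ≈ 1.020 in; Ia = 380/1863 in ≈ 0.204 in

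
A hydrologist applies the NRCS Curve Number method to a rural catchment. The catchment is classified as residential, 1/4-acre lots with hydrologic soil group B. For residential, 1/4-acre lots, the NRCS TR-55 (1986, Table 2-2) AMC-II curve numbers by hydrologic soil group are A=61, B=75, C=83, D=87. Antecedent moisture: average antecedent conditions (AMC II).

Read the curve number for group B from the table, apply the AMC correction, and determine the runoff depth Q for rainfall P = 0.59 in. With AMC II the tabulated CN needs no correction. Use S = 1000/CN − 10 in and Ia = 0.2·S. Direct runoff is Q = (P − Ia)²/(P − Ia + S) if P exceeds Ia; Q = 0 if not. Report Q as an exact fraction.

Q = 0 in ≈ 0.000 in

NRCS table: residential, 1/4-acre lots, soil group B → CN(II) = 75
AMC II — tabulated CN = 75 applies directly.
Retention S: 1000/CN − 10 with CN=75.000 → S = 10/3 ≈ 3.333 in
Ia = 0.2·(10/3) = 2/3 in ≈ 0.667 in
P = 0.590 ≤ Ia = 0.667 in: entire storm abstracted, Q = 0.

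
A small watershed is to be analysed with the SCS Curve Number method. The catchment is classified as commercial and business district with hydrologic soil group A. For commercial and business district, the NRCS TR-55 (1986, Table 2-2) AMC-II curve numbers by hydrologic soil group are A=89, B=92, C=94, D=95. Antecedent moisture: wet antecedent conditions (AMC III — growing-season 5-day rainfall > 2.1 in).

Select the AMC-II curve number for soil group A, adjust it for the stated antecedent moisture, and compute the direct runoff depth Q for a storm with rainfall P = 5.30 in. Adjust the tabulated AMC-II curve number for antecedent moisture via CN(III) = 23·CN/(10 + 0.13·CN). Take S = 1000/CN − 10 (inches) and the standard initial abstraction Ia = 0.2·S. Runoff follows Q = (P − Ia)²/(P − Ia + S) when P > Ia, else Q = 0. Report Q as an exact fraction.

NRCS table: commercial and business district, soil group A → CN(II) = 89
Wet (AMC III): CN(III) = 23·89/(10 + 0.13·89) = 2047/(2157/100) = 204700/2157 ≈ 94.900
S = 1000/(204700/2157) − 10 = 1100/2047 in ≈ 0.537 in
Ia = 0.2·(1100/2047) = 220/2047 in ≈ 0.107 in
P − Ia = 5.300 − 0.107 = 106291/20470 ≈ 5.193 in (> 0, runoff occurs)
Runoff Q = (P−Ia)²/(P−Ia+S) = (5.193)²/(5.193+0.537) = 11297776681/2400946770 ≈ 4.706 in

Q = 11297776681/2400946770 in ≈ 4.706 in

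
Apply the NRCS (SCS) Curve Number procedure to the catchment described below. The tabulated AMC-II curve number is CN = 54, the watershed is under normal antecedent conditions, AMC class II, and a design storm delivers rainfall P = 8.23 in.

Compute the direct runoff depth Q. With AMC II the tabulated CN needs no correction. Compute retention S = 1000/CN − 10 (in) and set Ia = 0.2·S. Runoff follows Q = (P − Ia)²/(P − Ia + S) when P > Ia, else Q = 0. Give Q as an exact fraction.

Q = 310499641/109676700 in ≈ 2.831 in

CN(II) = 54; AMC II needs no correction.
Retention S: 1000/CN − 10 with CN=54.000 → S = 230/27 ≈ 8.519 in
Ia = 0.2S: 0.2·8.519 = 1.704 in (exactly 46/27)
Since P=8.230 > Ia=1.704: effective rainfall P−Ia = 17621/2700 in
Runoff Q = (P−Ia)²/(P−Ia+S) = (6.526)²/(6.526+8.519) = 310499641/109676700 ≈ 2.831 in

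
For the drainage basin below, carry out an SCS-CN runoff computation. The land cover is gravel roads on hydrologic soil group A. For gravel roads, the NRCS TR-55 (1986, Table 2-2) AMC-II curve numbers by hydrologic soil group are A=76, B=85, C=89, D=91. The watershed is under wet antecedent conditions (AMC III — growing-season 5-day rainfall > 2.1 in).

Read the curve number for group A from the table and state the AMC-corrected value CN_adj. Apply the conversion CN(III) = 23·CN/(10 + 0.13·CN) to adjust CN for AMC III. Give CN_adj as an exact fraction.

NRCS table: gravel roads, soil group A → CN(II) = 76
Adjust CN=76 to AMC III: 23·76/(10 + 0.13·76) → 1748 ÷ (497/25) = 43700/497 ≈ 87.928

CN_adj = 43700/497 ≈ 87.928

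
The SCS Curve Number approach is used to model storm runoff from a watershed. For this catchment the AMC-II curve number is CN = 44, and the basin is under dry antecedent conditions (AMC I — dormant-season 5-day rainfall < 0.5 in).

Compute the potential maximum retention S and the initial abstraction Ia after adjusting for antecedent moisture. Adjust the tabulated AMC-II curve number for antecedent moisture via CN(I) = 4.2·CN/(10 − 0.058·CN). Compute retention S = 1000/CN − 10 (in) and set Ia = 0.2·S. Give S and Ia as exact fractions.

CN(I) from CN(II)=44: (4.2·44)/(10 − 0.058·44) = 3300/133 ≈ 24.812
Retention S: 1000/CN − 10 with CN=24.812 → S = 1000/33 ≈ 30.303 in
Ia = 0.2S: 0.2·30.303 = 6.061 in (exactly 200/33)

S = 1000/33 in ≈ 30.303 in; Ia = 200/33 in ≈ 6.061 in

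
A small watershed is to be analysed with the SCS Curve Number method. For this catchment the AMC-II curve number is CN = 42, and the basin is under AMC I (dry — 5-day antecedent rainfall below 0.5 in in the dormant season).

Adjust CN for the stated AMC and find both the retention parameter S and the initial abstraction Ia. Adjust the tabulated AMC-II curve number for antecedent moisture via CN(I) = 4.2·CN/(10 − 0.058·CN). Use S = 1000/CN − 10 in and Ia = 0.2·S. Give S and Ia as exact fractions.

S = 14500/441 in ≈ 32.880 in; Ia = 2900/441 in ≈ 6.576 in

Dry (AMC I): CN(I) = 4.2·42/(10 − 0.058·42) = (882/5)/(1891/250) = 44100/1891 ≈ 23.321
Max retention: S = 1000/(44100/1891) − 10 = 14500/441 in (≈ 32.880 in)
Ia = 0.2S: 0.2·32.880 = 6.576 in (exactly 2900/441)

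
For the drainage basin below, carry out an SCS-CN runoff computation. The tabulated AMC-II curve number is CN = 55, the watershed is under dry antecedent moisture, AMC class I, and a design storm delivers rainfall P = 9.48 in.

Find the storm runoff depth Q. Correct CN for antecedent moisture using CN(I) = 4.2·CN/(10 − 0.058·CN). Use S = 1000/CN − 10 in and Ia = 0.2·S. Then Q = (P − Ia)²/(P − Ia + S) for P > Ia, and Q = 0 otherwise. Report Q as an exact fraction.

Q = 12837889/10319925 in ≈ 1.244 in

CN(I) from CN(II)=55: (4.2·55)/(10 − 0.058·55) = 7700/227 ≈ 33.921
Max retention: S = 1000/(7700/227) − 10 = 1500/77 in (≈ 19.481 in)
Initial abstraction Ia = S/5 = (1500/77)/5 = 300/77 ≈ 3.896 in
P − Ia = 9.480 − 3.896 = 10749/1925 ≈ 5.584 in (> 0, runoff occurs)
Runoff Q = (P−Ia)²/(P−Ia+S) = (5.584)²/(5.584+19.481) = 12837889/10319925 ≈ 1.244 in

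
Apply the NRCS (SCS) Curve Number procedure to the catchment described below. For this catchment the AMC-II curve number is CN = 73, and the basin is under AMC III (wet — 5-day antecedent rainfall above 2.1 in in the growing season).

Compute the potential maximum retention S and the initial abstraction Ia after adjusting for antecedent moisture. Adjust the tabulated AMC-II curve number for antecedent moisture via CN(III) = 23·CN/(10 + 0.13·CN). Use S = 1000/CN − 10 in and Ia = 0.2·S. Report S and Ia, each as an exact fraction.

S = 2700/1679 in ≈ 1.608 in; Ia = 540/1679 in ≈ 0.322 in

CN(III) from CN(II)=73: (23·73)/(10 + 0.13·73) = 167900/1949 ≈ 86.147
Retention S: 1000/CN − 10 with CN=86.147 → S = 2700/1679 ≈ 1.608 in
Ia = 0.2S: 0.2·1.608 = 0.322 in (exactly 540/1679)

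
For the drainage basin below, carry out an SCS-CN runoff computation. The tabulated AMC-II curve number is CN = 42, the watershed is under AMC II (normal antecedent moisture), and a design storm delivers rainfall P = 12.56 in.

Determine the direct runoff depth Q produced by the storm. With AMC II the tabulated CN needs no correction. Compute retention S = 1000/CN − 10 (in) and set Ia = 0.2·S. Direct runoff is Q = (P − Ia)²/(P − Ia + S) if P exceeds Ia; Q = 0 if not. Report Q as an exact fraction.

Average conditions: CN = 42 (no AMC adjustment).
Retention S: 1000/CN − 10 with CN=42.000 → S = 290/21 ≈ 13.810 in
Ia = 0.2S: 0.2·13.810 = 2.762 in (exactly 58/21)
Since P=12.560 > Ia=2.762: effective rainfall P−Ia = 5144/525 in
Runoff Q = (P−Ia)²/(P−Ia+S) = (9.798)²/(9.798+13.810) = 13230368/3253425 ≈ 4.067 in

Q = 13230368/3253425 in ≈ 4.067 in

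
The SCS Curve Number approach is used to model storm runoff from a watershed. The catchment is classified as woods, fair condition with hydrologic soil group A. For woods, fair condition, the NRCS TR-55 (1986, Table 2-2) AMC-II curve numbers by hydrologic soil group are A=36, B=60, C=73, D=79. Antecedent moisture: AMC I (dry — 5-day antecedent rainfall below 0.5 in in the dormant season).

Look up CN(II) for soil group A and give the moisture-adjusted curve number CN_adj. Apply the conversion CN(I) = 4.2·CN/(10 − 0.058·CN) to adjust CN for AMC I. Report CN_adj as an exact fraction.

NRCS table: woods, fair condition, soil group A → CN(II) = 36
Adjust CN=36 to AMC I: 4.2·36/(10 − 0.058·36) → (756/5) ÷ (989/125) = 18900/989 ≈ 19.110

CN_adj = 18900/989 ≈ 19.110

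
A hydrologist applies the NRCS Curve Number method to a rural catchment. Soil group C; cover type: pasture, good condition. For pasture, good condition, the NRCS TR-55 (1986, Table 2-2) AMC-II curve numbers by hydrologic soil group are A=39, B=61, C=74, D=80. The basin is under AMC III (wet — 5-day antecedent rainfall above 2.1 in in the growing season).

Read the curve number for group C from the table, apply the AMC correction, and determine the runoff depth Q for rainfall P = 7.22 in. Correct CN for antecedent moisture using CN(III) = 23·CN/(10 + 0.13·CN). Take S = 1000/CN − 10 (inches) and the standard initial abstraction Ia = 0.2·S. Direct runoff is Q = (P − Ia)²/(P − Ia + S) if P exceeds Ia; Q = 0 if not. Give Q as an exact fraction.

NRCS table: pasture, good condition, soil group C → CN(II) = 74
CN(III) from CN(II)=74: (23·74)/(10 + 0.13·74) = 85100/981 ≈ 86.748
S = 1000/(85100/981) − 10 = 1300/851 in ≈ 1.528 in
Ia = 0.2·(1300/851) = 260/851 in ≈ 0.306 in
Excess rainfall: 7.220 − 0.306 = 6.914 in; P > Ia so Q > 0
Runoff Q = (P−Ia)²/(P−Ia+S) = (6.914)²/(6.914+1.528) = 86560112521/15284428050 ≈ 5.663 in

Q = 86560112521/15284428050 in ≈ 5.663 in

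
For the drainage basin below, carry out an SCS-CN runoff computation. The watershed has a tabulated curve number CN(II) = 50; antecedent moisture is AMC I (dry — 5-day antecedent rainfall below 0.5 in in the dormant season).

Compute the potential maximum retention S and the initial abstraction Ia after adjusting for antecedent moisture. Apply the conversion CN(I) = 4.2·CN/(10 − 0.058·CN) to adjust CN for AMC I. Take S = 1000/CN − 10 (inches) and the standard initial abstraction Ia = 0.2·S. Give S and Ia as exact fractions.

CN(I) from CN(II)=50: (4.2·50)/(10 − 0.058·50) = 2100/71 ≈ 29.577
S = 1000/(2100/71) − 10 = 500/21 in ≈ 23.810 in
Initial abstraction Ia = S/5 = (500/21)/5 = 100/21 ≈ 4.762 in

S = 500/21 in ≈ 23.810 in; Ia = 100/21 in ≈ 4.762 in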